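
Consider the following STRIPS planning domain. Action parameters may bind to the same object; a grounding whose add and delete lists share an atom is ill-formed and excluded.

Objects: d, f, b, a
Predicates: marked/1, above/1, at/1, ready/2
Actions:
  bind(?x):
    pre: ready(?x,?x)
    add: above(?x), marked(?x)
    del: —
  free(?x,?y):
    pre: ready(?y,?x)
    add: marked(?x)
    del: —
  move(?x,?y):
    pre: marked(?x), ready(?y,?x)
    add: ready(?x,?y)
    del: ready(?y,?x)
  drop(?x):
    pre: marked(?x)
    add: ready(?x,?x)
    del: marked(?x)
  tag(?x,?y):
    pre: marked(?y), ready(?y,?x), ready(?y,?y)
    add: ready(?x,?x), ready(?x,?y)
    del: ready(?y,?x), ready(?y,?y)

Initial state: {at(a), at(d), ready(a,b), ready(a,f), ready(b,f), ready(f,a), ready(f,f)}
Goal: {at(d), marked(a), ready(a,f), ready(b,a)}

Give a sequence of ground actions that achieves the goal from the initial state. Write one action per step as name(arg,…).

1. free(b,a)  →  {at(a), at(d), marked(b), ready(a,b), ready(a,f), ready(b,f), ready(f,a), ready(f,f)}
2. free(a,f)  →  {at(a), at(d), marked(a), marked(b), ready(a,b), ready(a,f), ready(b,f), ready(f,a), ready(f,f)}
3. move(b,a)  →  {at(a), at(d), marked(a), marked(b), ready(a,f), ready(b,a), ready(b,f), ready(f,a), ready(f,f)}

free(b,a); free(a,f); move(b,a)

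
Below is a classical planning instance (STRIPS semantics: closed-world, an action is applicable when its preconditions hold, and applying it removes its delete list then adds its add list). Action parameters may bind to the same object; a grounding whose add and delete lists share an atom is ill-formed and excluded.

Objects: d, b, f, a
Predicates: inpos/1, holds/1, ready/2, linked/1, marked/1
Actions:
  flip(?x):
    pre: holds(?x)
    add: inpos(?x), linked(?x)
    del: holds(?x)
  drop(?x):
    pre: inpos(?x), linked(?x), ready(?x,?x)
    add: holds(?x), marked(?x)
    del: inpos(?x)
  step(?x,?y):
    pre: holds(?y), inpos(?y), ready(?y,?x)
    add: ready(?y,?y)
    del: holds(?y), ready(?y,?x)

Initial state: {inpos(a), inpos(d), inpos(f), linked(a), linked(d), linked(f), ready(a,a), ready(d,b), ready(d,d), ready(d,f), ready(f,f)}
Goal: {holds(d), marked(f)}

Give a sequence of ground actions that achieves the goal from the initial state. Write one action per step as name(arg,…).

1. drop(d)  →  {holds(d), inpos(a), inpos(f), linked(a), linked(d), linked(f), marked(d), ready(a,a), ready(d,b), ready(d,d), ready(d,f), ready(f,f)}
2. drop(f)  →  {holds(d), holds(f), inpos(a), linked(a), linked(d), linked(f), marked(d), marked(f), ready(a,a), ready(d,b), ready(d,d), ready(d,f), ready(f,f)}

drop(d); drop(f)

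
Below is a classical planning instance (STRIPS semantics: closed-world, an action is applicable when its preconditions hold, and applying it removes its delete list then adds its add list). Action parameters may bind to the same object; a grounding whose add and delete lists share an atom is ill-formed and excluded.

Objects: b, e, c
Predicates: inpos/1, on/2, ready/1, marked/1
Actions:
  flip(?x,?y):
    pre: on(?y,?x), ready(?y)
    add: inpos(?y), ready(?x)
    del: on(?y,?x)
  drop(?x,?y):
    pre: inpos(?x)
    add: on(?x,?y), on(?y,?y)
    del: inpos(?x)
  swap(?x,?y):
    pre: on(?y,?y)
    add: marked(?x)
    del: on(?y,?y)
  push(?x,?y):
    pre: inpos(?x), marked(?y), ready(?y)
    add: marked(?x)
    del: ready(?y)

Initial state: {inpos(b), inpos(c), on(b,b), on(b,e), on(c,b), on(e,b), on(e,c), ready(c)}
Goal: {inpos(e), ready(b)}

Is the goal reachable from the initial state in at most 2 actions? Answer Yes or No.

No

1. flip(b,c)  →  {inpos(b), inpos(c), on(b,b), on(b,e), on(e,b), on(e,c), ready(b), ready(c)}
2. flip(e,b)  →  {inpos(b), inpos(c), on(b,b), on(e,b), on(e,c), ready(b), ready(c), ready(e)}
3. flip(b,e)  →  {inpos(b), inpos(c), inpos(e), on(b,b), on(e,c), ready(b), ready(c), ready(e)}
optimal plan length = 3; 3 > 2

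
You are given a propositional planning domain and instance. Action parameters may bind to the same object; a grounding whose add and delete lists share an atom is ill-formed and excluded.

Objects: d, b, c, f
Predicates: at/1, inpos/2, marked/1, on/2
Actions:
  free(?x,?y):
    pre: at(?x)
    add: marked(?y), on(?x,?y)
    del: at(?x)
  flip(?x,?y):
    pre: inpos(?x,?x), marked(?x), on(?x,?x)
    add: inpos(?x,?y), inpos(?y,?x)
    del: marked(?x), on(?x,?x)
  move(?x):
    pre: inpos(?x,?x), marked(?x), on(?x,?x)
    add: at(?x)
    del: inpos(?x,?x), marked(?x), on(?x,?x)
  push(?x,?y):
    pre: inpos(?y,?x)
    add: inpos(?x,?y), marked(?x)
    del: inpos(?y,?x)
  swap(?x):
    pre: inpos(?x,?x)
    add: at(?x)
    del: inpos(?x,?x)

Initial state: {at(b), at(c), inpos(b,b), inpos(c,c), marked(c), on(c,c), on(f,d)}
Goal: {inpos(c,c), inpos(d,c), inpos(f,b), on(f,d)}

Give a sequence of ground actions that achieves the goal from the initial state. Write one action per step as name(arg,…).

free(b,b); flip(b,f); flip(c,d)

1. free(b,b)  →  {at(c), inpos(b,b), inpos(c,c), marked(b), marked(c), on(b,b), on(c,c), on(f,d)}
2. flip(b,f)  →  {at(c), inpos(b,b), inpos(b,f), inpos(c,c), inpos(f,b), marked(c), on(c,c), on(f,d)}
3. flip(c,d)  →  {at(c), inpos(b,b), inpos(b,f), inpos(c,c), inpos(c,d), inpos(d,c), inpos(f,b), on(f,d)}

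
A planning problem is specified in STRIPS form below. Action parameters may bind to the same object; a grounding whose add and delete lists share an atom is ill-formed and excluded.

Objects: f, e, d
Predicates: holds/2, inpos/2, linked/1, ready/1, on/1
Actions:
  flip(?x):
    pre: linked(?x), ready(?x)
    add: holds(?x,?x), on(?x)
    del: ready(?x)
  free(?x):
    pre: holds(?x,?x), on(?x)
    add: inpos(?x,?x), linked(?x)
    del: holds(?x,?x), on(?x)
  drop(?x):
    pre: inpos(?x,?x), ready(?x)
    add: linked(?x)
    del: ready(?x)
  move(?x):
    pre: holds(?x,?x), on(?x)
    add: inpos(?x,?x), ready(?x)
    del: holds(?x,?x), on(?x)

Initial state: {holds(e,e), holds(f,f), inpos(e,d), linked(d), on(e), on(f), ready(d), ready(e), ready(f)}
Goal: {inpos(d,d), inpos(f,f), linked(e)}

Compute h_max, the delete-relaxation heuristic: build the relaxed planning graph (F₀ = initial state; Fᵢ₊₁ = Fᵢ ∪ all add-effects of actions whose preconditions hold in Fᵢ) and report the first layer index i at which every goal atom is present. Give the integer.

2

F0 = init (9 atoms)
F1 = F0 ∪ {holds(d,d), inpos(e,e), inpos(f,f), linked(e), linked(f), on(d)}  (15 atoms)
F2 = F1 ∪ {inpos(d,d)}  (16 atoms)
goal ⊆ F2  ⇒  h_max = 2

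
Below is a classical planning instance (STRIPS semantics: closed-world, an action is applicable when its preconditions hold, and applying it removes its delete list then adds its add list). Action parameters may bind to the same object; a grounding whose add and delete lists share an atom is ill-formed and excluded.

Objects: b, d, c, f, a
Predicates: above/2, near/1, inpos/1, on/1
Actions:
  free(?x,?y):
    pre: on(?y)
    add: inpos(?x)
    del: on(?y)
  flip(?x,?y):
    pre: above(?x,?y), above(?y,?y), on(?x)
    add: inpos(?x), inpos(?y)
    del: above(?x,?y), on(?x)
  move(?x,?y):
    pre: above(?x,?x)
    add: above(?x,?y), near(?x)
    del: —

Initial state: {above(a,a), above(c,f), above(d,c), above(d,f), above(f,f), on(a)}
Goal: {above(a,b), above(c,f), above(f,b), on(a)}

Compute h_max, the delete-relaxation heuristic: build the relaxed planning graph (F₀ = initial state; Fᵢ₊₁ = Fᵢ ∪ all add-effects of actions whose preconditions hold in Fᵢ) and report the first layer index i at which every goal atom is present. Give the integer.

F0 = init (6 atoms)
F1 = F0 ∪ {above(a,b), above(a,c), above(a,d), above(a,f), above(f,a), above(f,b), above(f,c), above(f,d), inpos(a), inpos(b), inpos(c), inpos(d), inpos(f), near(a), near(f)}  (21 atoms)
goal ⊆ F1  ⇒  h_max = 1

1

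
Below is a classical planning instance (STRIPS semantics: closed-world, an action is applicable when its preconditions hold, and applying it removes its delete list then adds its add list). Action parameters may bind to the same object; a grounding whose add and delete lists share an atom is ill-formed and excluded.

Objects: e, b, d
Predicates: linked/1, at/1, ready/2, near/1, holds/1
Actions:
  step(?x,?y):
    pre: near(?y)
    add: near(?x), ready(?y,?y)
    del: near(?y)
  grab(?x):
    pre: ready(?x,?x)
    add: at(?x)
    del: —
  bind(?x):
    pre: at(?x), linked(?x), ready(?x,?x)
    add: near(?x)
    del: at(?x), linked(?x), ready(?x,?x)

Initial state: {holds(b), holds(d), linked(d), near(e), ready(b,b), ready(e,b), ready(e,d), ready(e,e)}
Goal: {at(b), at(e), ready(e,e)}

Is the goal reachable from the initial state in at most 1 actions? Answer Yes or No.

1. grab(e)  →  {at(e), holds(b), holds(d), linked(d), near(e), ready(b,b), ready(e,b), ready(e,d), ready(e,e)}
2. grab(b)  →  {at(b), at(e), holds(b), holds(d), linked(d), near(e), ready(b,b), ready(e,b), ready(e,d), ready(e,e)}
optimal plan length = 2; 2 > 1

No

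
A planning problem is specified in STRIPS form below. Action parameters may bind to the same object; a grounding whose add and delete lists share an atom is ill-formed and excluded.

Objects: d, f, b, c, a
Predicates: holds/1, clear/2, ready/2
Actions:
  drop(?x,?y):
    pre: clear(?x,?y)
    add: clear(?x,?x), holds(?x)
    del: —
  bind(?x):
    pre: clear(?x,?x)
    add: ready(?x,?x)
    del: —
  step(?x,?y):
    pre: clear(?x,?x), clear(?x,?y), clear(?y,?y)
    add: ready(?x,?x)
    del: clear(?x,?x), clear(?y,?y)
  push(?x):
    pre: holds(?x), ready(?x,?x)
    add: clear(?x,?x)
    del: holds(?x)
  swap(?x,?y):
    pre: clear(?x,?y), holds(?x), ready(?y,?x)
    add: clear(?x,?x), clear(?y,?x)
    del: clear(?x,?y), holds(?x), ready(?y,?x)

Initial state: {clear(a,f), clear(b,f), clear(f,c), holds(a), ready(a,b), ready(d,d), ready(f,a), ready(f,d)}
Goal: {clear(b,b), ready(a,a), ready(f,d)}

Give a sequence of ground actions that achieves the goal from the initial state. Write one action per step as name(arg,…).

1. drop(b,f)  →  {clear(a,f), clear(b,b), clear(b,f), clear(f,c), holds(a), holds(b), ready(a,b), ready(d,d), ready(f,a), ready(f,d)}
2. drop(a,f)  →  {clear(a,a), clear(a,f), clear(b,b), clear(b,f), clear(f,c), holds(a), holds(b), ready(a,b), ready(d,d), ready(f,a), ready(f,d)}
3. bind(a)  →  {clear(a,a), clear(a,f), clear(b,b), clear(b,f), clear(f,c), holds(a), holds(b), ready(a,a), ready(a,b), ready(d,d), ready(f,a), ready(f,d)}

drop(b,f); drop(a,f); bind(a)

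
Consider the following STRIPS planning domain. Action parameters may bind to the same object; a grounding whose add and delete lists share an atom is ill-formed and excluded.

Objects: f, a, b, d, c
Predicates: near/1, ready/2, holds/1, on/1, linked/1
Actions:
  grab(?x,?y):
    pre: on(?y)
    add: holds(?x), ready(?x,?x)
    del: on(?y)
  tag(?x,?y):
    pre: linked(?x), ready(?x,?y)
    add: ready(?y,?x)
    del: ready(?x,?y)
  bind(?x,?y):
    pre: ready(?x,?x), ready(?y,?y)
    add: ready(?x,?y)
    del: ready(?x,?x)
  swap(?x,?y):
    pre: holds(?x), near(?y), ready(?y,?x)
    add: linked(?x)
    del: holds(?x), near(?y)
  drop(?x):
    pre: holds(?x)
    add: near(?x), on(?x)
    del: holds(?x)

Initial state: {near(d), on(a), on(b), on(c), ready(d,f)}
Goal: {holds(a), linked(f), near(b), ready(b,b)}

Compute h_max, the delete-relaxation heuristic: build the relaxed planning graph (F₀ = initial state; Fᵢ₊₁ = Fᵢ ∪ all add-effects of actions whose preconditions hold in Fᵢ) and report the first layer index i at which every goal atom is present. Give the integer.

2

F0 = init (5 atoms)
F1 = F0 ∪ {holds(a), holds(b), holds(c), holds(d), holds(f), ready(a,a), ready(b,b), ready(c,c), ready(d,d), ready(f,f)}  (15 atoms)
F2 = F1 ∪ {linked(d), linked(f), near(a), near(b), near(c), near(f), on(d), on(f), ready(a,b), ready(a,c), ready(a,d), ready(a,f), ready(b,a), ready(b,c), ready(b,d), ready(b,f), ready(c,a), ready(c,b), ready(c,d), ready(c,f), ready(d,a), ready(d,b), ready(d,c), ready(f,a), ready(f,b), ready(f,c), ready(f,d)}  (42 atoms)
goal ⊆ F2  ⇒  h_max = 2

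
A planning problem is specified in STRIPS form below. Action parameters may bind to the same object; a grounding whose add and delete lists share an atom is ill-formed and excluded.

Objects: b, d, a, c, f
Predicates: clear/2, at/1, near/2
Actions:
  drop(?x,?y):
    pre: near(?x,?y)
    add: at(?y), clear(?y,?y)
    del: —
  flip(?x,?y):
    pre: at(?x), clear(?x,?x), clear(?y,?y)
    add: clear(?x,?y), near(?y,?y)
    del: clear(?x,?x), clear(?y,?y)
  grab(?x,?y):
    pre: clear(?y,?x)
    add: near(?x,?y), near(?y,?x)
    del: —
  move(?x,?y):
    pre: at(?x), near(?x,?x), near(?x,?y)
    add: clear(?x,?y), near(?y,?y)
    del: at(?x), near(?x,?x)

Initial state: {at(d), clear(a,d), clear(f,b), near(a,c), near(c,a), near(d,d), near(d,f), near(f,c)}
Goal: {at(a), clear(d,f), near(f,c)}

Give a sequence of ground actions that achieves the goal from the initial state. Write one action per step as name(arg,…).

1. drop(c,a)  →  {at(a), at(d), clear(a,a), clear(a,d), clear(f,b), near(a,c), near(c,a), near(d,d), near(d,f), near(f,c)}
2. move(d,f)  →  {at(a), clear(a,a), clear(a,d), clear(d,f), clear(f,b), near(a,c), near(c,a), near(d,f), near(f,c), near(f,f)}

drop(c,a); move(d,f)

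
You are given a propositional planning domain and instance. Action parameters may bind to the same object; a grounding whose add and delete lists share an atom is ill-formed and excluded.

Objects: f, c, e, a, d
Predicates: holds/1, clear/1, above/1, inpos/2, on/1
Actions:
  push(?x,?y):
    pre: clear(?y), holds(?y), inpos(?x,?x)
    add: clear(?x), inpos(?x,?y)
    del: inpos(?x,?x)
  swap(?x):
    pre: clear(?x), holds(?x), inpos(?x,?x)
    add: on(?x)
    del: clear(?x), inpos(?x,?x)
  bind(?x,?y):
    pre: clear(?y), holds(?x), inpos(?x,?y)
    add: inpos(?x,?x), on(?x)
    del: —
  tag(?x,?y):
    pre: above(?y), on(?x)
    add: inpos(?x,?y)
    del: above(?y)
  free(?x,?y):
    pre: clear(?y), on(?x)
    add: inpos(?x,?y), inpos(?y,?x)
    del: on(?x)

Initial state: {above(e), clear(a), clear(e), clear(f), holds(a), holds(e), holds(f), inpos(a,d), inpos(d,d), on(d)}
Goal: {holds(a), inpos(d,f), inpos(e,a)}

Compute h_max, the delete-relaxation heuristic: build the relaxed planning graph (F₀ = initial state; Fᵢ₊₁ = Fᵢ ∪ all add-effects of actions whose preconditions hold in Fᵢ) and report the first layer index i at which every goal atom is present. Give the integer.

3

F0 = init (10 atoms)
F1 = F0 ∪ {clear(d), inpos(d,a), inpos(d,e), inpos(d,f), inpos(e,d), inpos(f,d)}  (16 atoms)
F2 = F1 ∪ {inpos(a,a), inpos(e,e), inpos(f,f), on(a), on(e), on(f)}  (22 atoms)
F3 = F2 ∪ {inpos(a,e), inpos(a,f), inpos(e,a), inpos(e,f), inpos(f,a), inpos(f,e)}  (28 atoms)
goal ⊆ F3  ⇒  h_max = 3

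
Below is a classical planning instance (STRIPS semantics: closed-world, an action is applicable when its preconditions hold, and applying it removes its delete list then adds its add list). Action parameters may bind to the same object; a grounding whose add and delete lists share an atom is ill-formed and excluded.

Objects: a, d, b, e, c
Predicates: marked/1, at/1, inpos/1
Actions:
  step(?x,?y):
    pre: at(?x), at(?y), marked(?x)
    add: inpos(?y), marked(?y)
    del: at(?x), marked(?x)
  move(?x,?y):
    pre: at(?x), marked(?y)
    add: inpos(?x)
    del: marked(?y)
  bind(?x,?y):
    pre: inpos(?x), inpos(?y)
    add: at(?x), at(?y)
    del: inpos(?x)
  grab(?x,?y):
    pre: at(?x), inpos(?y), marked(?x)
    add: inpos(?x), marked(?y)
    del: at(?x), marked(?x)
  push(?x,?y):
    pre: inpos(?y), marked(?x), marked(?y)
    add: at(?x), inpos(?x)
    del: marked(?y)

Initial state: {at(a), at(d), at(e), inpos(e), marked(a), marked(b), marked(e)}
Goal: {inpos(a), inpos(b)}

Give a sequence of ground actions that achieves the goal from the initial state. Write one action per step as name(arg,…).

1. step(e,a)  →  {at(a), at(d), inpos(a), inpos(e), marked(a), marked(b)}
2. push(b,a)  →  {at(a), at(b), at(d), inpos(a), inpos(b), inpos(e), marked(b)}

step(e,a); push(b,a)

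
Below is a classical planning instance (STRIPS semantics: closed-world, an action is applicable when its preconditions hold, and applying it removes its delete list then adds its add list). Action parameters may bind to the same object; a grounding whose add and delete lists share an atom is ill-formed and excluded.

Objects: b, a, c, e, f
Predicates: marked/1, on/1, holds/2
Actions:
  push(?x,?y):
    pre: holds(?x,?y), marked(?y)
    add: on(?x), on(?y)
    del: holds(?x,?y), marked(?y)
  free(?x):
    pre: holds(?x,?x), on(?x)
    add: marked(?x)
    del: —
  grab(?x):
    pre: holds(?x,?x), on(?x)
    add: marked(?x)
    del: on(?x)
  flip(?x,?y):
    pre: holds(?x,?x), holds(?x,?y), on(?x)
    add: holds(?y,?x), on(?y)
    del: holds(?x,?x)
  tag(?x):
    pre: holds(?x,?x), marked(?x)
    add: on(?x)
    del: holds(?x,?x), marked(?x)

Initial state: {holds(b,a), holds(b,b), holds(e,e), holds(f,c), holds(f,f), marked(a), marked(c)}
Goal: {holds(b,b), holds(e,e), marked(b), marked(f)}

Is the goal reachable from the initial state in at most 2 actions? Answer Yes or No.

No

1. push(b,a)  →  {holds(b,b), holds(e,e), holds(f,c), holds(f,f), marked(c), on(a), on(b)}
2. push(f,c)  →  {holds(b,b), holds(e,e), holds(f,f), on(a), on(b), on(c), on(f)}
3. free(b)  →  {holds(b,b), holds(e,e), holds(f,f), marked(b), on(a), on(b), on(c), on(f)}
4. free(f)  →  {holds(b,b), holds(e,e), holds(f,f), marked(b), marked(f), on(a), on(b), on(c), on(f)}
optimal plan length = 4; 4 > 2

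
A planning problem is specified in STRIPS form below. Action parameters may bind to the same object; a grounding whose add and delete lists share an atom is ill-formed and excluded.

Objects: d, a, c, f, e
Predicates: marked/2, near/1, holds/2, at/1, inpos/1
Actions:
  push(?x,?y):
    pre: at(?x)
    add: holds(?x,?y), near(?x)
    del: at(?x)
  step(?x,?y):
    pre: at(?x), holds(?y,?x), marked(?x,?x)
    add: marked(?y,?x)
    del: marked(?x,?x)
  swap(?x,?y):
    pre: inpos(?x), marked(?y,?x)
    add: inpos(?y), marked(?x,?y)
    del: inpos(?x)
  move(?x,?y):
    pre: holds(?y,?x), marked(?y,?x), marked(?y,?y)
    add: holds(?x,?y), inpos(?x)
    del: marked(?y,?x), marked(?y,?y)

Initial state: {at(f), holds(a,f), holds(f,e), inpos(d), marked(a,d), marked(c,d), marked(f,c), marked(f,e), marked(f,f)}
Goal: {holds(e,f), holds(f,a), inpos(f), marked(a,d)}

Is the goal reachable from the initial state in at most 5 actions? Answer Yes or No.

Yes

1. push(f,a)  →  {holds(a,f), holds(f,a), holds(f,e), inpos(d), marked(a,d), marked(c,d), marked(f,c), marked(f,e), marked(f,f), near(f)}
2. swap(d,c)  →  {holds(a,f), holds(f,a), holds(f,e), inpos(c), marked(a,d), marked(c,d), marked(d,c), marked(f,c), marked(f,e), marked(f,f), near(f)}
3. swap(c,f)  →  {holds(a,f), holds(f,a), holds(f,e), inpos(f), marked(a,d), marked(c,d), marked(c,f), marked(d,c), marked(f,c), marked(f,e), marked(f,f), near(f)}
4. move(e,f)  →  {holds(a,f), holds(e,f), holds(f,a), holds(f,e), inpos(e), inpos(f), marked(a,d), marked(c,d), marked(c,f), marked(d,c), marked(f,c), near(f)}
optimal plan length = 4; 4 ≤ 5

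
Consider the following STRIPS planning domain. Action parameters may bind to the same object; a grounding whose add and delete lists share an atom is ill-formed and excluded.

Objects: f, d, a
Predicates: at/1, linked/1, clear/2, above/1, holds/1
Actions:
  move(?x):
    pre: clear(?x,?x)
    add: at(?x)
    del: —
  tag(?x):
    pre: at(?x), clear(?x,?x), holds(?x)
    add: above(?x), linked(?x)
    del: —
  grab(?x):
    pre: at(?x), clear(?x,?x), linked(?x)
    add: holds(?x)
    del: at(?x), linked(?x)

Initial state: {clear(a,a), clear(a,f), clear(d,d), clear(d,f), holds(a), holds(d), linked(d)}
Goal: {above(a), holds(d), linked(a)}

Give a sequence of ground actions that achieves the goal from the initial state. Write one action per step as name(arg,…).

1. move(a)  →  {at(a), clear(a,a), clear(a,f), clear(d,d), clear(d,f), holds(a), holds(d), linked(d)}
2. tag(a)  →  {above(a), at(a), clear(a,a), clear(a,f), clear(d,d), clear(d,f), holds(a), holds(d), linked(a), linked(d)}

move(a); tag(a)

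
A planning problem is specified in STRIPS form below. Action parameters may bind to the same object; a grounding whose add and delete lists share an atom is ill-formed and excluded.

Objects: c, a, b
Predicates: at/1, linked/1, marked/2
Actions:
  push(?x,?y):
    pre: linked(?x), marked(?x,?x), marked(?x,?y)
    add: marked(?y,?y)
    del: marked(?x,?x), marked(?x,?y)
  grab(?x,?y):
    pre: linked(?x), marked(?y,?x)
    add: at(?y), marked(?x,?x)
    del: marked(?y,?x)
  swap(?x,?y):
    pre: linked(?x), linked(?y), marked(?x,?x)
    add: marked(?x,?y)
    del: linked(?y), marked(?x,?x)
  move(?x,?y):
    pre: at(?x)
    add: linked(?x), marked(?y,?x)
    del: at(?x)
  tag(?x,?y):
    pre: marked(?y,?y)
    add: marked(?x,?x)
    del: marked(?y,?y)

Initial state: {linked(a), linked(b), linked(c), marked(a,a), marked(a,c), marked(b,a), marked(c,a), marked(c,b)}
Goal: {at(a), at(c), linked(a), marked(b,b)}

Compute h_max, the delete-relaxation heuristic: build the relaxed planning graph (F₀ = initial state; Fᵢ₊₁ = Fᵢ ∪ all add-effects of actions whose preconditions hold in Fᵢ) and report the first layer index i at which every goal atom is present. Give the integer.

1

F0 = init (8 atoms)
F1 = F0 ∪ {at(a), at(b), at(c), marked(a,b), marked(b,b), marked(c,c)}  (14 atoms)
goal ⊆ F1  ⇒  h_max = 1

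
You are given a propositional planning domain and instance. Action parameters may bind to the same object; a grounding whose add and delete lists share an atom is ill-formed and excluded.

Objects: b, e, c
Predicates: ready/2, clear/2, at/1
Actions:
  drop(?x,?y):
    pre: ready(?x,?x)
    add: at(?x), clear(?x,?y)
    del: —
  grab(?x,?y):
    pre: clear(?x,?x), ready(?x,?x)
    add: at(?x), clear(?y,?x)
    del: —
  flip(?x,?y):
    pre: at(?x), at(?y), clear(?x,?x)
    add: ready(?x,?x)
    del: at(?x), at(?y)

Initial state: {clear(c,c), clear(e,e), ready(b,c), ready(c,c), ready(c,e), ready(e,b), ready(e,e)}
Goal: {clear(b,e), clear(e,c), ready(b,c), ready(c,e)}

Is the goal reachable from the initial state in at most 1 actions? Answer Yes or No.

No

1. drop(e,c)  →  {at(e), clear(c,c), clear(e,c), clear(e,e), ready(b,c), ready(c,c), ready(c,e), ready(e,b), ready(e,e)}
2. grab(e,b)  →  {at(e), clear(b,e), clear(c,c), clear(e,c), clear(e,e), ready(b,c), ready(c,c), ready(c,e), ready(e,b), ready(e,e)}
optimal plan length = 2; 2 > 1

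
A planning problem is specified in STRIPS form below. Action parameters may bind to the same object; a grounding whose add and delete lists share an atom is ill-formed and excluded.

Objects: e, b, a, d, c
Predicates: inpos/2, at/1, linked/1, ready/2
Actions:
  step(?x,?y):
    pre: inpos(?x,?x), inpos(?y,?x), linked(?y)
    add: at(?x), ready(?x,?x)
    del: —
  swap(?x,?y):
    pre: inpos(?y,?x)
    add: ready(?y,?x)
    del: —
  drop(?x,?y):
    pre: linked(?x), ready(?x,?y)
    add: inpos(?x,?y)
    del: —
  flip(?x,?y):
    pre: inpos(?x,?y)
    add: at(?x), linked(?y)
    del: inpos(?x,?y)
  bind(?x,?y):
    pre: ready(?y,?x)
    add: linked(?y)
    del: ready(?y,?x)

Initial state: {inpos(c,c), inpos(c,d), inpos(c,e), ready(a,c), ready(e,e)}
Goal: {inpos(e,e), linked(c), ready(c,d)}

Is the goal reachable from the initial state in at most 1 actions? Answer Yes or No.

No

1. swap(d,c)  →  {inpos(c,c), inpos(c,d), inpos(c,e), ready(a,c), ready(c,d), ready(e,e)}
2. flip(c,e)  →  {at(c), inpos(c,c), inpos(c,d), linked(e), ready(a,c), ready(c,d), ready(e,e)}
3. drop(e,e)  →  {at(c), inpos(c,c), inpos(c,d), inpos(e,e), linked(e), ready(a,c), ready(c,d), ready(e,e)}
4. flip(c,c)  →  {at(c), inpos(c,d), inpos(e,e), linked(c), linked(e), ready(a,c), ready(c,d), ready(e,e)}
optimal plan length = 4; 4 > 1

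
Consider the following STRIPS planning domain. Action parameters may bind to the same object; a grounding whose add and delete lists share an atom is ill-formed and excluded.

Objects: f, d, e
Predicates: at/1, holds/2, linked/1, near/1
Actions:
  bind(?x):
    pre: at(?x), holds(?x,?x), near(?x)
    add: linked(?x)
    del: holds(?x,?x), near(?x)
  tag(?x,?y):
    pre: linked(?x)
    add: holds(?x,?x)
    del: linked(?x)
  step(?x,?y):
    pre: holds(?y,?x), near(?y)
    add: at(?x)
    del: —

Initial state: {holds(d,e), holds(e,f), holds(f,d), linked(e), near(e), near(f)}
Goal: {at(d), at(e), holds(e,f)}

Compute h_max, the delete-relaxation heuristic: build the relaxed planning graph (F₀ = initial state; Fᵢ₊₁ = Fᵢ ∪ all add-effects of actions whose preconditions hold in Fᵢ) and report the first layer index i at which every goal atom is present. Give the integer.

2

F0 = init (6 atoms)
F1 = F0 ∪ {at(d), at(f), holds(e,e)}  (9 atoms)
F2 = F1 ∪ {at(e)}  (10 atoms)
goal ⊆ F2  ⇒  h_max = 2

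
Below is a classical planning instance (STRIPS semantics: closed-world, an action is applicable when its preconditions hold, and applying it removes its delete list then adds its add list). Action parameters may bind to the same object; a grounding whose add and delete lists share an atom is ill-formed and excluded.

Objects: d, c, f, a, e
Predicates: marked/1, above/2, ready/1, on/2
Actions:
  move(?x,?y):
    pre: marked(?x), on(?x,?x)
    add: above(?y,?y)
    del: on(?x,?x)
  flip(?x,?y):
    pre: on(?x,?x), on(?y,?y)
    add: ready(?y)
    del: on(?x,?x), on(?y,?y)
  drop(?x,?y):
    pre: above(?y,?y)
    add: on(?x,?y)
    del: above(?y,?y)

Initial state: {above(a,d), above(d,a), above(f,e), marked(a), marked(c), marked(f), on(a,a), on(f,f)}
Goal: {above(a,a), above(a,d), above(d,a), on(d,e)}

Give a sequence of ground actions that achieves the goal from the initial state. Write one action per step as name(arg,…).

1. move(f,a)  →  {above(a,a), above(a,d), above(d,a), above(f,e), marked(a), marked(c), marked(f), on(a,a)}
2. move(a,e)  →  {above(a,a), above(a,d), above(d,a), above(e,e), above(f,e), marked(a), marked(c), marked(f)}
3. drop(d,e)  →  {above(a,a), above(a,d), above(d,a), above(f,e), marked(a), marked(c), marked(f), on(d,e)}

move(f,a); move(a,e); drop(d,e)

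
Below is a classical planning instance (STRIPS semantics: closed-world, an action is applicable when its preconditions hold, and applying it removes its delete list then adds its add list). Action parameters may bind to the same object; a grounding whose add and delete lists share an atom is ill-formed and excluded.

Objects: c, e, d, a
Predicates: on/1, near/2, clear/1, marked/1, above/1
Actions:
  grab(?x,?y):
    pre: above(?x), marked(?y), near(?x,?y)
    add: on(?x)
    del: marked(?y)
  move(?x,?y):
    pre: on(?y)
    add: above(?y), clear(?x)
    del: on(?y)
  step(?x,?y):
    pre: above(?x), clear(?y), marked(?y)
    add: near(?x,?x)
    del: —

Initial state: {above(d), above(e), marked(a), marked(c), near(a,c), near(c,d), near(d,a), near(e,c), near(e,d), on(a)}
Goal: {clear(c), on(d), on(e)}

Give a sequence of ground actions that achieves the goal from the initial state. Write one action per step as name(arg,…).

grab(e,c); grab(d,a); move(c,a)

1. grab(e,c)  →  {above(d), above(e), marked(a), near(a,c), near(c,d), near(d,a), near(e,c), near(e,d), on(a), on(e)}
2. grab(d,a)  →  {above(d), above(e), near(a,c), near(c,d), near(d,a), near(e,c), near(e,d), on(a), on(d), on(e)}
3. move(c,a)  →  {above(a), above(d), above(e), clear(c), near(a,c), near(c,d), near(d,a), near(e,c), near(e,d), on(d), on(e)}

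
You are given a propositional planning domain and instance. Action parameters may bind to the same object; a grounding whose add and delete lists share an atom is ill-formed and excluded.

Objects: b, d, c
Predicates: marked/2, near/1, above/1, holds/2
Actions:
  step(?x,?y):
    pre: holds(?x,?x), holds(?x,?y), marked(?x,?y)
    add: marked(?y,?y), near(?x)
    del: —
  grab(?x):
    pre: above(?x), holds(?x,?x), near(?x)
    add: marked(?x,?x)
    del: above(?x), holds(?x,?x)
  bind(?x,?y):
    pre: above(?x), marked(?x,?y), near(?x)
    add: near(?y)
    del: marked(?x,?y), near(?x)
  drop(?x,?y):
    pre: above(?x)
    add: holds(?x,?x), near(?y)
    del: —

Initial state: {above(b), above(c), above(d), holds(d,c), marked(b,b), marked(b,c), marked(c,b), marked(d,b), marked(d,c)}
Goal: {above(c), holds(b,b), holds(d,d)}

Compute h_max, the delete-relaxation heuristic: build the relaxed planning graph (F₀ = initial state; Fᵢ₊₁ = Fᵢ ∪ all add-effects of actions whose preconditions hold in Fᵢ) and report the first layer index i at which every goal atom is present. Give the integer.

1

F0 = init (9 atoms)
F1 = F0 ∪ {holds(b,b), holds(c,c), holds(d,d), near(b), near(c), near(d)}  (15 atoms)
goal ⊆ F1  ⇒  h_max = 1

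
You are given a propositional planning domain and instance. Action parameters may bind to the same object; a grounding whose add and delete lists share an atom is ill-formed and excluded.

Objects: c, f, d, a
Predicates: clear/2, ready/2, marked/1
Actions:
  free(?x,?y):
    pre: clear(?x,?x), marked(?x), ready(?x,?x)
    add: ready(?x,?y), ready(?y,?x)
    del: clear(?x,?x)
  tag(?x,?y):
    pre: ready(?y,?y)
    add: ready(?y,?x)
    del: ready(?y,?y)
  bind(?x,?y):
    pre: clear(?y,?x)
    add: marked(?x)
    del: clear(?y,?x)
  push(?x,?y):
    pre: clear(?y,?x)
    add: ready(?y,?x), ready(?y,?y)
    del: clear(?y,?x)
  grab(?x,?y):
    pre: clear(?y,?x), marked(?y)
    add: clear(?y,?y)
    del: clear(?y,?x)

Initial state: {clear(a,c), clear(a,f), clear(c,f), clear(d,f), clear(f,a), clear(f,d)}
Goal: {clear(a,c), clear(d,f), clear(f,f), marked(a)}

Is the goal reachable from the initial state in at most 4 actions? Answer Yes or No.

1. bind(f,c)  →  {clear(a,c), clear(a,f), clear(d,f), clear(f,a), clear(f,d), marked(f)}
2. bind(a,f)  →  {clear(a,c), clear(a,f), clear(d,f), clear(f,d), marked(a), marked(f)}
3. grab(d,f)  →  {clear(a,c), clear(a,f), clear(d,f), clear(f,f), marked(a), marked(f)}
optimal plan length = 3; 3 ≤ 4

Yes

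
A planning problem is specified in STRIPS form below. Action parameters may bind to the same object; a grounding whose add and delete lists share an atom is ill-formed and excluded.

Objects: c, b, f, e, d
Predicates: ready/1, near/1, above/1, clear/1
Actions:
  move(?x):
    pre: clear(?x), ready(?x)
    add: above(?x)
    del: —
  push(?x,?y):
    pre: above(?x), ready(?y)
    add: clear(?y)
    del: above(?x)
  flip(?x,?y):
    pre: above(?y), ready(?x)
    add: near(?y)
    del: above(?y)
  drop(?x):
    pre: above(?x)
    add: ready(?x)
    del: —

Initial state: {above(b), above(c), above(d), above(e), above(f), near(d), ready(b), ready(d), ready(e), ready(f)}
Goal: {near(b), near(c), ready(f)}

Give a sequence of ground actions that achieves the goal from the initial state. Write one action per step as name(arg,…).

flip(b,c); flip(b,b)

1. flip(b,c)  →  {above(b), above(d), above(e), above(f), near(c), near(d), ready(b), ready(d), ready(e), ready(f)}
2. flip(b,b)  →  {above(d), above(e), above(f), near(b), near(c), near(d), ready(b), ready(d), ready(e), ready(f)}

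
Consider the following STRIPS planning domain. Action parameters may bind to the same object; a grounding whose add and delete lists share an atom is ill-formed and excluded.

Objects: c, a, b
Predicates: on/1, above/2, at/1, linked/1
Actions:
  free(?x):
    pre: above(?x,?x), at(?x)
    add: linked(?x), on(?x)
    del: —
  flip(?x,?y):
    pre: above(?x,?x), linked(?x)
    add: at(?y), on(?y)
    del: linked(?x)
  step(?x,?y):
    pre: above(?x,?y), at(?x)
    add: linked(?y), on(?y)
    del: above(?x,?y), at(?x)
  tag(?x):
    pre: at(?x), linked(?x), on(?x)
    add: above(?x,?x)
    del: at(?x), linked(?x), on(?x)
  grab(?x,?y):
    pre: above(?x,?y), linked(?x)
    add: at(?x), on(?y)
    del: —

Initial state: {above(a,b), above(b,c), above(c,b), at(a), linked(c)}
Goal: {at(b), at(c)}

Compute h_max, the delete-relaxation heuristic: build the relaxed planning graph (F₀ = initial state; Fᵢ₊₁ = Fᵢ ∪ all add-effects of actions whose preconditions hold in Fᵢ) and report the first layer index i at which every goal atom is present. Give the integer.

F0 = init (5 atoms)
F1 = F0 ∪ {at(c), linked(b), on(b)}  (8 atoms)
F2 = F1 ∪ {at(b), on(c)}  (10 atoms)
goal ⊆ F2  ⇒  h_max = 2

2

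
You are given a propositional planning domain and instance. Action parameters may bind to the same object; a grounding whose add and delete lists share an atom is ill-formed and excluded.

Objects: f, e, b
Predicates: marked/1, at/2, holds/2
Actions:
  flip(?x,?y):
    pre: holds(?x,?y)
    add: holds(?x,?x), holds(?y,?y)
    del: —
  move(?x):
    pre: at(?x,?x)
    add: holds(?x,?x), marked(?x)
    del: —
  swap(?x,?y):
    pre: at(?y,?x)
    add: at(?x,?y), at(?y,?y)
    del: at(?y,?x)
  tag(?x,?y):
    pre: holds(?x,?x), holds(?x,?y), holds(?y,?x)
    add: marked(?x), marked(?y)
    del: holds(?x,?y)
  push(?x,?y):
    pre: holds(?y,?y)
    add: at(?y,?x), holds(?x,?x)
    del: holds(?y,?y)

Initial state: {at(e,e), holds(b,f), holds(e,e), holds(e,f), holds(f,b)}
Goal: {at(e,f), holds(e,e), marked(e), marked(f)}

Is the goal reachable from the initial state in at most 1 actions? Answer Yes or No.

No

1. push(f,e)  →  {at(e,e), at(e,f), holds(b,f), holds(e,f), holds(f,b), holds(f,f)}
2. move(e)  →  {at(e,e), at(e,f), holds(b,f), holds(e,e), holds(e,f), holds(f,b), holds(f,f), marked(e)}
3. tag(f,f)  →  {at(e,e), at(e,f), holds(b,f), holds(e,e), holds(e,f), holds(f,b), marked(e), marked(f)}
optimal plan length = 3; 3 > 1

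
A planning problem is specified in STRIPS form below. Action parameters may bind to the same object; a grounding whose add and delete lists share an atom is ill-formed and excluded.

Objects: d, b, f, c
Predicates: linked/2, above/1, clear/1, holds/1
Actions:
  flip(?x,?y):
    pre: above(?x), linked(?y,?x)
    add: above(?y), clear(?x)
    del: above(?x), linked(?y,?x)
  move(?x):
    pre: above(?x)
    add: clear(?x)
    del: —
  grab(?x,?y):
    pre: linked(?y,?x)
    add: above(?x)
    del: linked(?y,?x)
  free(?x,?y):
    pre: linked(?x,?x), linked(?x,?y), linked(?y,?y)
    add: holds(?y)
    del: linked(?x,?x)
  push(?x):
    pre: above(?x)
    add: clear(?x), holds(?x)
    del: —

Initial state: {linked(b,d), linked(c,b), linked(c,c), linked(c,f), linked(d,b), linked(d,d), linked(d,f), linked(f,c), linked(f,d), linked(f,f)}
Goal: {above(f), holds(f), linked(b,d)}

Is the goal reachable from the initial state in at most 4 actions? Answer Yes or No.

1. grab(f,d)  →  {above(f), linked(b,d), linked(c,b), linked(c,c), linked(c,f), linked(d,b), linked(d,d), linked(f,c), linked(f,d), linked(f,f)}
2. free(f,f)  →  {above(f), holds(f), linked(b,d), linked(c,b), linked(c,c), linked(c,f), linked(d,b), linked(d,d), linked(f,c), linked(f,d)}
optimal plan length = 2; 2 ≤ 4

Yes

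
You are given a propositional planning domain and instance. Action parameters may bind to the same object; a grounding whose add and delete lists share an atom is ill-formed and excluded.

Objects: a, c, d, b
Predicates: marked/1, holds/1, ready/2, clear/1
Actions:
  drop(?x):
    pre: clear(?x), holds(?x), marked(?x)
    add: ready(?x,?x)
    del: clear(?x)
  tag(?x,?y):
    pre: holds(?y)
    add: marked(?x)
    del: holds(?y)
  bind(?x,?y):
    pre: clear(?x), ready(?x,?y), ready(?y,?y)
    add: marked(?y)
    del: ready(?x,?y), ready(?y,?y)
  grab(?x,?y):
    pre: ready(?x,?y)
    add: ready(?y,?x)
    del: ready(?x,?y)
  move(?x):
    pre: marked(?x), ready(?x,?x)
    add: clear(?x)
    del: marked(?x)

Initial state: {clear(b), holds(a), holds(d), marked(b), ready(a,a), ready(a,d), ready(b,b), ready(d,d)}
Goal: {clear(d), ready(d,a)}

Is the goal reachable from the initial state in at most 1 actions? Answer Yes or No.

No

1. tag(d,a)  →  {clear(b), holds(d), marked(b), marked(d), ready(a,a), ready(a,d), ready(b,b), ready(d,d)}
2. grab(a,d)  →  {clear(b), holds(d), marked(b), marked(d), ready(a,a), ready(b,b), ready(d,a), ready(d,d)}
3. move(d)  →  {clear(b), clear(d), holds(d), marked(b), ready(a,a), ready(b,b), ready(d,a), ready(d,d)}
optimal plan length = 3; 3 > 1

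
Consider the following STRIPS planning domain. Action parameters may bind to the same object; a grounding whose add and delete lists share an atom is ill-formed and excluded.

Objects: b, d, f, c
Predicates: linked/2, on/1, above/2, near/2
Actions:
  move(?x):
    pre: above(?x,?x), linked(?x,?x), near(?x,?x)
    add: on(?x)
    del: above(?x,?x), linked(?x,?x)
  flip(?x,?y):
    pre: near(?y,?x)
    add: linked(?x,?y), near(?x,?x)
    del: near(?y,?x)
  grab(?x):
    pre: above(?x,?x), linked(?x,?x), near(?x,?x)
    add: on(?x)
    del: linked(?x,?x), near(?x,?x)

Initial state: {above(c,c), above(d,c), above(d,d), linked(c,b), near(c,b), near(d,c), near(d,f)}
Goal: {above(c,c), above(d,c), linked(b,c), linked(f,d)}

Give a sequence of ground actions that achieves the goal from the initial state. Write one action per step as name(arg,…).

flip(b,c); flip(f,d)

1. flip(b,c)  →  {above(c,c), above(d,c), above(d,d), linked(b,c), linked(c,b), near(b,b), near(d,c), near(d,f)}
2. flip(f,d)  →  {above(c,c), above(d,c), above(d,d), linked(b,c), linked(c,b), linked(f,d), near(b,b), near(d,c), near(f,f)}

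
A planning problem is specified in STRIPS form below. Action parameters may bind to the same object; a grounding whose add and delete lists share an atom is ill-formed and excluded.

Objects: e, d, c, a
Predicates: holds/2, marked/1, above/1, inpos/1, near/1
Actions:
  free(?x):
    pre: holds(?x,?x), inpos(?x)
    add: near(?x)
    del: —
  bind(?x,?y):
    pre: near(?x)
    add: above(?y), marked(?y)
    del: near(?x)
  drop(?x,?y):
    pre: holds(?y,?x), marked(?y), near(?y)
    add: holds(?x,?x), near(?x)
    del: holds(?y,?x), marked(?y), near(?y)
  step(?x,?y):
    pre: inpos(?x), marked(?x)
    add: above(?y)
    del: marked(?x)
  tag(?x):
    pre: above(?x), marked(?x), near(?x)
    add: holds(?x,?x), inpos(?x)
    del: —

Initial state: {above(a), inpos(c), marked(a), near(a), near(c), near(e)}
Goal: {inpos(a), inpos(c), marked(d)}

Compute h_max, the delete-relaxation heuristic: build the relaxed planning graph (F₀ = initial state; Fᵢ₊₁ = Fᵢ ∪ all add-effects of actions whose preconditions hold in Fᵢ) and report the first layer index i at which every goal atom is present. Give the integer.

F0 = init (6 atoms)
F1 = F0 ∪ {above(c), above(d), above(e), holds(a,a), inpos(a), marked(c), marked(d), marked(e)}  (14 atoms)
goal ⊆ F1  ⇒  h_max = 1

1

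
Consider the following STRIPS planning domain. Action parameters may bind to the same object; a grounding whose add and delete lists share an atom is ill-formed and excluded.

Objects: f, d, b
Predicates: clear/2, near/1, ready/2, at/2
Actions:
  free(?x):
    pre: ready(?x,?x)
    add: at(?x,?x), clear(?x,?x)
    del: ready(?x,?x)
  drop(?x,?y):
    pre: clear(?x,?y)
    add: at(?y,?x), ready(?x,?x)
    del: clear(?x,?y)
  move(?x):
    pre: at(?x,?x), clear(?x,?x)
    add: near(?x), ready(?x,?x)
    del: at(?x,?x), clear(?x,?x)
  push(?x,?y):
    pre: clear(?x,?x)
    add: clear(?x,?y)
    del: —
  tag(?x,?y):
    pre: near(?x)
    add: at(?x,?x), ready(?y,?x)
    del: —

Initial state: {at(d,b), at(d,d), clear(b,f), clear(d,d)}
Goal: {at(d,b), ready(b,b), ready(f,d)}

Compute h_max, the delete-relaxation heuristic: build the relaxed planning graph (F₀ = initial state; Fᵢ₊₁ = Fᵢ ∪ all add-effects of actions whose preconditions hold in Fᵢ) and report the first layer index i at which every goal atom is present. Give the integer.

F0 = init (4 atoms)
F1 = F0 ∪ {at(f,b), clear(d,b), clear(d,f), near(d), ready(b,b), ready(d,d)}  (10 atoms)
F2 = F1 ∪ {at(b,b), at(b,d), at(f,d), clear(b,b), ready(b,d), ready(f,d)}  (16 atoms)
goal ⊆ F2  ⇒  h_max = 2

2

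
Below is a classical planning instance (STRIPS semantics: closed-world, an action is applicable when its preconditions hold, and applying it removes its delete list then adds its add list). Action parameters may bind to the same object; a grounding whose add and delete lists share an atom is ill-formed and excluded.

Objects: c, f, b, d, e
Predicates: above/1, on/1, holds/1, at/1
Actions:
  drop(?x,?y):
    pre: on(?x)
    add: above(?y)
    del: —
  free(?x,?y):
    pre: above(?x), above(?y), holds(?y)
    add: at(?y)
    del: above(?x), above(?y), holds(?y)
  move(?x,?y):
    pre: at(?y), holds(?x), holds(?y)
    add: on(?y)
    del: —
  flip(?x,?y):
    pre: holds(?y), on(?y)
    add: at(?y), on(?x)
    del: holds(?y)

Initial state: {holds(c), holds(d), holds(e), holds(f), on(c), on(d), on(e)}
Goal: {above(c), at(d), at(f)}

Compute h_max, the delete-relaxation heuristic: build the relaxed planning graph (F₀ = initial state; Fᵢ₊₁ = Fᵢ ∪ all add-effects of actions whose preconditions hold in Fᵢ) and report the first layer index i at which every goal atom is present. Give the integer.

2

F0 = init (7 atoms)
F1 = F0 ∪ {above(b), above(c), above(d), above(e), above(f), at(c), at(d), at(e), on(b), on(f)}  (17 atoms)
F2 = F1 ∪ {at(f)}  (18 atoms)
goal ⊆ F2  ⇒  h_max = 2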